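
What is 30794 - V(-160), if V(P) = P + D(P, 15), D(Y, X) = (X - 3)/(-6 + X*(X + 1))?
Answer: 1207204/39 ≈ 30954.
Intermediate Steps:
D(Y, X) = (-3 + X)/(-6 + X*(1 + X))
V(P) = 2/39 + P (V(P) = P + (-3 + 15)/(-6 + 15 + 15**2) = P + 12/(-6 + 15 + 225) = P + 12/234 = P + (1/234)*12 = P + 2/39 = 2/39 + P)
30794 - V(-160) = 30794 - (2/39 - 160) = 30794 - 1*(-6238/39) = 30794 + 6238/39 = 1207204/39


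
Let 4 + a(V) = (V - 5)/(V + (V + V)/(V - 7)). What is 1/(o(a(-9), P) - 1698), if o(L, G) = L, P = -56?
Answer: -9/15302 ≈ -0.00058816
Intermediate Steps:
a(V) = -4 + (-5 + V)/(V + 2*V/(-7 + V)) (a(V) = -4 + (V - 5)/(V + (V + V)/(V - 7)) = -4 + (-5 + V)/(V + (2*V)/(-7 + V)) = -4 + (-5 + V)/(V + 2*V/(-7 + V)))
1/(o(a(-9), P) - 1698) = 1/((-3 - 7/(-9)) - 1698) = 1/((-3 - 7*(-1/9)) - 1698) = 1/((-3 + 7/9) - 1698) = 1/(-20/9 - 1698) = 1/(-15302/9) = -9/15302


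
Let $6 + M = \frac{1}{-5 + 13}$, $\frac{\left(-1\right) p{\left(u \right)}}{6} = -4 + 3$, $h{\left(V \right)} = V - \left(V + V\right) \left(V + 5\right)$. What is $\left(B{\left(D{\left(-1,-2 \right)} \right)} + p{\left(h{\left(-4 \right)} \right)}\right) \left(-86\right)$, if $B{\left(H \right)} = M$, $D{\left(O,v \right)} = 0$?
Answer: $- \frac{43}{4} \approx -10.75$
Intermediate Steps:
$h{\left(V \right)} = V - 2 V \left(5 + V\right)$
$p{\left(u \right)} = 6$ ($p{\left(u \right)} = - 6 \left(-4 + 3\right) = \left(-6\right) \left(-1\right) = 6$)
$M = - \frac{47}{8}$ ($M = -6 + \frac{1}{-5 + 13} = -6 + \frac{1}{8} = - \frac{47}{8} \approx -5.875$)
$B{\left(H \right)} = - \frac{47}{8}$
$\left(B{\left(D{\left(-1,-2 \right)} \right)} + p{\left(h{\left(-4 \right)} \right)}\right) \left(-86\right) = \left(- \frac{47}{8} + 6\right) \left(-86\right) = \frac{1}{8} \left(-86\right) = - \frac{43}{4}$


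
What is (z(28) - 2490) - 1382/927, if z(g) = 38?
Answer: -2274386/927 ≈ -2453.5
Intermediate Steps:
(z(28) - 2490) - 1382/927 = (38 - 2490) - 1382/927 = -2452 - 1382*1/927 = -2452 - 1382/927 = -2274386/927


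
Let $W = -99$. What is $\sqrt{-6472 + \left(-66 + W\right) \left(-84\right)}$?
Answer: $2 \sqrt{1847} \approx 85.953$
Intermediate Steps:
$\sqrt{-6472 + \left(-66 + W\right) \left(-84\right)} = \sqrt{-6472 + \left(-66 - 99\right) \left(-84\right)} = \sqrt{-6472 - -13860} = \sqrt{-6472 + 13860} = \sqrt{7388} = 2 \sqrt{1847}$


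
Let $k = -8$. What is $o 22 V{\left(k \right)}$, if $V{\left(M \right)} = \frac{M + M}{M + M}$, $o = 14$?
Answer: $308$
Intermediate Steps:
$V{\left(M \right)} = 1$ ($V{\left(M \right)} = \frac{2 M}{2 M} = 2 M \frac{1}{2 M} = 1$)
$o 22 V{\left(k \right)} = 14 \cdot 22 \cdot 1 = 308 \cdot 1 = 308$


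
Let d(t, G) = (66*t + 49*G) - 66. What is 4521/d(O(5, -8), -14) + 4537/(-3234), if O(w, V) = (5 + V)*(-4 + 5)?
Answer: -4732766/768075 ≈ -6.1618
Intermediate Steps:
O(w, V) = 5 + V (O(w, V) = (5 + V)*1 = 5 + V)
d(t, G) = -66 + 49*G + 66*t (d(t, G) = (49*G + 66*t) - 66 = -66 + 49*G + 66*t)
4521/d(O(5, -8), -14) + 4537/(-3234) = 4521/(-66 + 49*(-14) + 66*(5 - 8)) + 4537/(-3234) = 4521/(-66 - 686 + 66*(-3)) + 4537*(-1/3234) = 4521/(-66 - 686 - 198) - 4537/3234 = 4521/(-950) - 4537/3234 = 4521*(-1/950) - 4537/3234 = -4521/950 - 4537/3234 = -4732766/768075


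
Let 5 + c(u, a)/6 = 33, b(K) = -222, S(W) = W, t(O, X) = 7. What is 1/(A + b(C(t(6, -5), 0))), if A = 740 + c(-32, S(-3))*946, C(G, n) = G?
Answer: 1/159446 ≈ 6.2717e-6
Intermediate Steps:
c(u, a) = 168 (c(u, a) = -30 + 6*33 = -30 + 198 = 168)
A = 159668 (A = 740 + 168*946 = 740 + 158928 = 159668)
1/(A + b(C(t(6, -5), 0))) = 1/(159668 - 222) = 1/159446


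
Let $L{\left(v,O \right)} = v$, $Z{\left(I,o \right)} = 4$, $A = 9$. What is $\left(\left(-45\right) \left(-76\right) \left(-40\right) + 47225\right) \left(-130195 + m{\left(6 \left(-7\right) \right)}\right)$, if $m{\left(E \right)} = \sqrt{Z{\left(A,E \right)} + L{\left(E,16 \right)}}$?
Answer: $11662217125 - 89575 i \sqrt{38} \approx 1.1662 \cdot 10^{10} - 5.5218 \cdot 10^{5} i$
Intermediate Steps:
$m{\left(E \right)} = \sqrt{4 + E}$
$\left(\left(-45\right) \left(-76\right) \left(-40\right) + 47225\right) \left(-130195 + m{\left(6 \left(-7\right) \right)}\right) = \left(\left(-45\right) \left(-76\right) \left(-40\right) + 47225\right) \left(-130195 + \sqrt{4 + 6 \left(-7\right)}\right) = \left(3420 \left(-40\right) + 47225\right) \left(-130195 + \sqrt{4 - 42}\right) = \left(-136800 + 47225\right) \left(-130195 + \sqrt{-38}\right) = - 89575 \left(-130195 + i \sqrt{38}\right) = 11662217125 - 89575 i \sqrt{38}$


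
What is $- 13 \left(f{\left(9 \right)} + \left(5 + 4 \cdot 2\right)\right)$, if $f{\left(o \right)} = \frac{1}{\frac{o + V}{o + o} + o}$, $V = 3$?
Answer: $- \frac{4940}{29} \approx -170.34$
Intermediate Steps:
$f{\left(o \right)} = \frac{1}{o + \frac{3 + o}{2 o}}$ ($f{\left(o \right)} = \frac{1}{\frac{o + 3}{o + o} + o} = \frac{1}{\frac{3 + o}{2 o} + o} = \frac{1}{o + \frac{3 + o}{2 o}}$)
$- 13 \left(f{\left(9 \right)} + \left(5 + 4 \cdot 2\right)\right) = - 13 \left(2 \cdot 9 \frac{1}{3 + 9 + 2 \cdot 9^{2}} + \left(5 + 4 \cdot 2\right)\right) = - 13 \left(2 \cdot 9 \frac{1}{3 + 9 + 2 \cdot 81} + \left(5 + 8\right)\right) = - 13 \left(2 \cdot 9 \frac{1}{3 + 9 + 162} + 13\right) = - 13 \left(2 \cdot 9 \cdot \frac{1}{174} + 13\right) = - 13 \left(\frac{3}{29} + 13\right) = \left(-13\right) \frac{380}{29} = - \frac{4940}{29}$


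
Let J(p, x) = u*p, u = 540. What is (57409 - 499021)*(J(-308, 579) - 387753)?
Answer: 244685285676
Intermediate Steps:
J(p, x) = 540*p
(57409 - 499021)*(J(-308, 579) - 387753) = (57409 - 499021)*(540*(-308) - 387753) = -441612*(-166320 - 387753) = -441612*(-554073) = 244685285676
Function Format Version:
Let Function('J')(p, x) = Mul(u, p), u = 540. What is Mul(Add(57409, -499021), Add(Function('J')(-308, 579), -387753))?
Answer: 244685285676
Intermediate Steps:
Function('J')(p, x) = Mul(540, p)
Mul(Add(57409, -499021), Add(Function('J')(-308, 579), -387753)) = Mul(Add(57409, -499021), Add(Mul(540, -308), -387753)) = Mul(-441612, Add(-166320, -387753)) = Mul(-441612, -554073) = 244685285676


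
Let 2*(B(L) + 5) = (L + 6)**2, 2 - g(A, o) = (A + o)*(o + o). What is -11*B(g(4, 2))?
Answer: -1353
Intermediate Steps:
g(A, o) = 2 - 2*o*(A + o) (g(A, o) = 2 - (A + o)*(o + o) = 2 - (A + o)*2*o = 2 - 2*o*(A + o))
B(L) = -5 + (6 + L)**2/2 (B(L) = -5 + (L + 6)**2/2 = -5 + (6 + L)**2/2)
-11*B(g(4, 2)) = -11*(-5 + (6 + (2 - 2*2**2 - 2*4*2))**2/2) = -11*(-5 + (6 + (2 - 2*4 - 16))**2/2) = -11*(-5 + (6 + (2 - 8 - 16))**2/2) = -11*(-5 + (6 - 22)**2/2) = -11*(-5 + (1/2)*(-16)**2) = -11*(-5 + (1/2)*256) = -11*(-5 + 128) = -11*123 = -1353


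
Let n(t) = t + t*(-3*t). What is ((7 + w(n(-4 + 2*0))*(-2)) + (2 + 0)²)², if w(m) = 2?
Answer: 49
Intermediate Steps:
n(t) = t - 3*t²
((7 + w(n(-4 + 2*0))*(-2)) + (2 + 0)²)² = ((7 + 2*(-2)) + (2 + 0)²)² = ((7 - 4) + 2²)² = (3 + 4)² = 7² = 49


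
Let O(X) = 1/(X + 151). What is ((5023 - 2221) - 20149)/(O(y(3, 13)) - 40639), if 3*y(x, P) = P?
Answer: 8083702/18937771 ≈ 0.42686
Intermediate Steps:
y(x, P) = P/3
O(X) = 1/(151 + X)
((5023 - 2221) - 20149)/(O(y(3, 13)) - 40639) = ((5023 - 2221) - 20149)/(1/(151 + (⅓)*13) - 40639) = (2802 - 20149)/(1/(151 + 13/3) - 40639) = -17347/(1/(466/3) - 40639) = -17347/(3/466 - 40639) = -17347/(-18937771/466) = -17347*(-466/18937771) = 8083702/18937771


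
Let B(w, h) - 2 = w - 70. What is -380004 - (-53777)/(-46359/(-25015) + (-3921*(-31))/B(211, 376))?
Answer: -1157766309543743/3047227602 ≈ -3.7994e+5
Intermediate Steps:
B(w, h) = -68 + w (B(w, h) = 2 + (w - 70) = 2 + (-70 + w) = -68 + w)
-380004 - (-53777)/(-46359/(-25015) + (-3921*(-31))/B(211, 376)) = -380004 - (-53777)/(-46359/(-25015) + (-3921*(-31))/(-68 + 211)) = -380004 - (-53777)/(-46359*(-1/25015) + 121551/143) = -380004 - (-53777)/(46359/25015 + 121551*(1/143)) = -380004 - (-53777)/(46359/25015 + 121551/143) = -380004 - (-53777)/3047227602/3577145 = -380004 - (-53777)*3577145/3047227602 = -380004 - 1*(-192368126665/3047227602) = -380004 + 192368126665/3047227602 = -1157766309543743/3047227602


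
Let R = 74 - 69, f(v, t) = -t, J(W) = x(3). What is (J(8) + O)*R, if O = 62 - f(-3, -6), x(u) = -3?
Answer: 265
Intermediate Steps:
J(W) = -3
R = 5
O = 56 (O = 62 - (-1)*(-6) = 62 - 1*6 = 62 - 6 = 56)
(J(8) + O)*R = (-3 + 56)*5 = 53*5 = 265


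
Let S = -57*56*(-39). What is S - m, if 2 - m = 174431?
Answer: 298917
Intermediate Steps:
m = -174429 (m = 2 - 1*174431 = 2 - 174431 = -174429)
S = 124488 (S = -3192*(-39) = 124488)
S - m = 124488 - 1*(-174429) = 124488 + 174429 = 298917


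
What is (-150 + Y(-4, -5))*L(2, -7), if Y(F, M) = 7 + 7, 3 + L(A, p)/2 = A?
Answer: 272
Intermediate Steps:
L(A, p) = -6 + 2*A
Y(F, M) = 14
(-150 + Y(-4, -5))*L(2, -7) = (-150 + 14)*(-6 + 2*2) = -136*(-6 + 4) = -136*(-2) = 272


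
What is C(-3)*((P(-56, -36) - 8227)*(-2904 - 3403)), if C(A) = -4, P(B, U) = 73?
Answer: -205709112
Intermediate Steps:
C(-3)*((P(-56, -36) - 8227)*(-2904 - 3403)) = -4*(73 - 8227)*(-2904 - 3403) = -(-32616)*(-6307) = -4*51427278 = -205709112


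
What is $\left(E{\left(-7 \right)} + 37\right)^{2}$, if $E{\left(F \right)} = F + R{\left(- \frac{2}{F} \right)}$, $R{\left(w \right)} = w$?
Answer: $\frac{44944}{49} \approx 917.22$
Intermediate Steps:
$E{\left(F \right)} = F - \frac{2}{F}$
$\left(E{\left(-7 \right)} + 37\right)^{2} = \left(\left(-7 - \frac{2}{-7}\right) + 37\right)^{2} = \left(\left(-7 - - \frac{2}{7}\right) + 37\right)^{2} = \left(\left(-7 + \frac{2}{7}\right) + 37\right)^{2} = \left(- \frac{47}{7} + 37\right)^{2} = \left(\frac{212}{7}\right)^{2} = \frac{44944}{49}$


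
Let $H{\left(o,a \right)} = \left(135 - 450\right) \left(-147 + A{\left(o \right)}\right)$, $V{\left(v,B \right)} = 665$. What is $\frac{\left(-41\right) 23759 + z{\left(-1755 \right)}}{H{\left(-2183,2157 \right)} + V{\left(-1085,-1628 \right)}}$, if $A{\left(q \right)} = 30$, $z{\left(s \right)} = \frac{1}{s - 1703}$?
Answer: $- \frac{3368503503}{129744160} \approx -25.963$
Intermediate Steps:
$z{\left(s \right)} = \frac{1}{-1703 + s}$
$H{\left(o,a \right)} = 36855$ ($H{\left(o,a \right)} = \left(135 - 450\right) \left(-147 + 30\right) = \left(-315\right) \left(-117\right) = 36855$)
$\frac{\left(-41\right) 23759 + z{\left(-1755 \right)}}{H{\left(-2183,2157 \right)} + V{\left(-1085,-1628 \right)}} = \frac{\left(-41\right) 23759 + \frac{1}{-1703 - 1755}}{36855 + 665} = \frac{-974119 + \frac{1}{-3458}}{37520} = \left(-974119 - \frac{1}{3458}\right) \frac{1}{37520} = \left(- \frac{3368503503}{3458}\right) \frac{1}{37520} = - \frac{3368503503}{129744160}$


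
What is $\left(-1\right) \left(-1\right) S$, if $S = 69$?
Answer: $69$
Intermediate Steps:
$\left(-1\right) \left(-1\right) S = \left(-1\right) \left(-1\right) 69 = 1 \cdot 69 = 69$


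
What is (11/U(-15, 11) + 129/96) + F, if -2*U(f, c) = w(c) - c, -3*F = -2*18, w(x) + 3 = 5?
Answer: 4547/288 ≈ 15.788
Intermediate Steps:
w(x) = 2 (w(x) = -3 + 5 = 2)
F = 12 (F = -(-2)*18/3 = -⅓*(-36) = 12)
U(f, c) = -1 + c/2 (U(f, c) = -(2 - c)/2 = -1 + c/2)
(11/U(-15, 11) + 129/96) + F = (11/(-1 + (½)*11) + 129/96) + 12 = (11/(-1 + 11/2) + 129*(1/96)) + 12 = (11/(9/2) + 43/32) + 12 = (11*(2/9) + 43/32) + 12 = (22/9 + 43/32) + 12 = 1091/288 + 12 = 4547/288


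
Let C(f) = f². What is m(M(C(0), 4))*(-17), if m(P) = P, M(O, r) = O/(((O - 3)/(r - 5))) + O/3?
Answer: 0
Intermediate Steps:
M(O, r) = O/3 + O*(-5 + r)/(-3 + O) (M(O, r) = O/(((-3 + O)/(-5 + r))) + O*(⅓) = O/(((-3 + O)/(-5 + r))) + O/3 = O*((-5 + r)/(-3 + O)) + O/3 = O*(-5 + r)/(-3 + O) + O/3 = O/3 + O*(-5 + r)/(-3 + O))
m(M(C(0), 4))*(-17) = ((⅓)*0²*(-18 + 0² + 3*4)/(-3 + 0²))*(-17) = ((⅓)*0*(-18 + 0 + 12)/(-3 + 0))*(-17) = ((⅓)*0*(-6)/(-3))*(-17) = ((⅓)*0*(-⅓)*(-6))*(-17) = 0*(-17) = 0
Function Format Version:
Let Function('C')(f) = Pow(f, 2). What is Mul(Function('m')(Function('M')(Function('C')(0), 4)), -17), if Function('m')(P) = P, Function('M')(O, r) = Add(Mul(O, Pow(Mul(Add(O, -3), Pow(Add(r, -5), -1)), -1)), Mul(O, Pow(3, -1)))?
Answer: 0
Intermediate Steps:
Function('M')(O, r) = Add(Mul(Rational(1, 3), O), Mul(O, Pow(Add(-3, O), -1), Add(-5, r))) (Function('M')(O, r) = Add(Mul(O, Pow(Mul(Add(-3, O), Pow(Add(-5, r), -1)), -1)), Mul(O, Rational(1, 3))) = Add(Mul(O, Pow(Mul(Pow(Add(-5, r), -1), Add(-3, O)), -1)), Mul(Rational(1, 3), O)) = Add(Mul(O, Mul(Pow(Add(-3, O), -1), Add(-5, r))), Mul(Rational(1, 3), O)) = Add(Mul(O, Pow(Add(-3, O), -1), Add(-5, r)), Mul(Rational(1, 3), O)) = Add(Mul(Rational(1, 3), O), Mul(O, Pow(Add(-3, O), -1), Add(-5, r))))
Mul(Function('m')(Function('M')(Function('C')(0), 4)), -17) = Mul(Mul(Rational(1, 3), Pow(0, 2), Pow(Add(-3, Pow(0, 2)), -1), Add(-18, Pow(0, 2), Mul(3, 4))), -17) = Mul(Mul(Rational(1, 3), 0, Pow(Add(-3, 0), -1), Add(-18, 0, 12)), -17) = Mul(Mul(Rational(1, 3), 0, Pow(-3, -1), -6), -17) = Mul(Mul(Rational(1, 3), 0, Rational(-1, 3), -6), -17) = Mul(0, -17) = 0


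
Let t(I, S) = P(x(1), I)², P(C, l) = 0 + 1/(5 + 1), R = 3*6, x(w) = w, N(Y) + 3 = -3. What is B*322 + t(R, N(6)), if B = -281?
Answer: -3257351/36 ≈ -90482.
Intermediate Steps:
N(Y) = -6 (N(Y) = -3 - 3 = -6)
R = 18
P(C, l) = ⅙ (P(C, l) = 0 + 1/6 = 0 + ⅙ = ⅙)
t(I, S) = 1/36 (t(I, S) = (⅙)² = 1/36)
B*322 + t(R, N(6)) = -281*322 + 1/36 = -90482 + 1/36 = -3257351/36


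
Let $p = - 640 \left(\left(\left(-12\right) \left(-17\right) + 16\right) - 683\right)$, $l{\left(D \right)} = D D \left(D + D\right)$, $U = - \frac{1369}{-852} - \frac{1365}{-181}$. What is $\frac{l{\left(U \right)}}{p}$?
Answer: $\frac{2807810048611786609}{543357265053051924480} \approx 0.0051675$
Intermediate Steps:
$U = \frac{1410769}{154212}$ ($U = \left(-1369\right) \left(- \frac{1}{852}\right) - - \frac{1365}{181} = \frac{1369}{852} + \frac{1365}{181} = \frac{1410769}{154212} \approx 9.1482$)
$l{\left(D \right)} = 2 D^{3}$ ($l{\left(D \right)} = D^{2} \cdot 2 D = 2 D^{3}$)
$p = 296320$ ($p = - 640 \left(\left(204 + 16\right) - 683\right) = - 640 \left(220 - 683\right) = \left(-640\right) \left(-463\right) = 296320$)
$\frac{l{\left(U \right)}}{p} = \frac{2 \left(\frac{1410769}{154212}\right)^{3}}{296320} = 2 \cdot \frac{2807810048611786609}{3667368149656128} \cdot \frac{1}{296320} = \frac{2807810048611786609}{1833684074828064} \cdot \frac{1}{296320} = \frac{2807810048611786609}{543357265053051924480}$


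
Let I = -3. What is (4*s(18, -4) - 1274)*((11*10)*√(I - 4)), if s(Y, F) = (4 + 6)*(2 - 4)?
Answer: -148940*I*√7 ≈ -3.9406e+5*I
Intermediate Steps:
s(Y, F) = -20 (s(Y, F) = 10*(-2) = -20)
(4*s(18, -4) - 1274)*((11*10)*√(I - 4)) = (4*(-20) - 1274)*((11*10)*√(-3 - 4)) = (-80 - 1274)*(110*√(-7)) = -148940*I*√7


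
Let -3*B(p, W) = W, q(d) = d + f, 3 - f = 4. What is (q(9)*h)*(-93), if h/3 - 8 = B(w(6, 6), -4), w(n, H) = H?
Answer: -20832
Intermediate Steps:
f = -1 (f = 3 - 1*4 = 3 - 4 = -1)
q(d) = -1 + d (q(d) = d - 1 = -1 + d)
B(p, W) = -W/3
h = 28 (h = 24 + 3*(-⅓*(-4)) = 24 + 3*(4/3) = 24 + 4 = 28)
(q(9)*h)*(-93) = ((-1 + 9)*28)*(-93) = (8*28)*(-93) = 224*(-93) = -20832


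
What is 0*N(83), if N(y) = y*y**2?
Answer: 0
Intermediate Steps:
N(y) = y**3
0*N(83) = 0*83**3 = 0*571787 = 0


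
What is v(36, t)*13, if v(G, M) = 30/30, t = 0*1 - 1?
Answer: 13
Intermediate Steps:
t = -1 (t = 0 - 1 = -1)
v(G, M) = 1 (v(G, M) = 30*(1/30) = 1)
v(36, t)*13 = 1*13 = 13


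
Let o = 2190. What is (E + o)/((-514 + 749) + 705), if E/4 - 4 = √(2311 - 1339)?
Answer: 1103/470 + 18*√3/235 ≈ 2.4795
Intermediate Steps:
E = 16 + 72*√3 (E = 16 + 4*√(2311 - 1339) = 16 + 4*√972 = 16 + 4*(18*√3) = 16 + 72*√3 ≈ 140.71)
(E + o)/((-514 + 749) + 705) = ((16 + 72*√3) + 2190)/((-514 + 749) + 705) = (2206 + 72*√3)/(235 + 705) = (2206 + 72*√3)/940 = (2206 + 72*√3)*(1/940) = 1103/470 + 18*√3/235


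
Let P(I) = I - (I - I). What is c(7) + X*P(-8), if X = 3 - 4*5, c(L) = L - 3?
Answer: 140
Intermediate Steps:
c(L) = -3 + L
X = -17 (X = 3 - 20 = -17)
P(I) = I (P(I) = I - 1*0 = I + 0 = I)
c(7) + X*P(-8) = (-3 + 7) - 17*(-8) = 4 + 136 = 140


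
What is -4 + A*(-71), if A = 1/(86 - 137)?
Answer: -133/51 ≈ -2.6078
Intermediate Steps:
A = -1/51 (A = 1/(-51) = -1/51 ≈ -0.019608)
-4 + A*(-71) = -4 - 1/51*(-71) = -4 + 71/51 = -133/51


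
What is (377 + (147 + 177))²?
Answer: 491401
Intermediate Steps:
(377 + (147 + 177))² = (377 + 324)² = 701² = 491401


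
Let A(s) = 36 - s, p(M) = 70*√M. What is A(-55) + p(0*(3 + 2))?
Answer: 91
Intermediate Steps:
A(-55) + p(0*(3 + 2)) = (36 - 1*(-55)) + 70*√(0*(3 + 2)) = (36 + 55) + 70*√(0*5) = 91 + 70*√0 = 91 + 70*0 = 91 + 0 = 91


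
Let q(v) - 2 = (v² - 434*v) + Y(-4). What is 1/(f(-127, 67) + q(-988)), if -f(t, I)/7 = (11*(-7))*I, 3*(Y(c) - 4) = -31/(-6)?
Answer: 18/25939021 ≈ 6.9394e-7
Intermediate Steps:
Y(c) = 103/18 (Y(c) = 4 + (-31/(-6))/3 = 4 + (-31*(-⅙))/3 = 4 + (⅓)*(31/6) = 4 + 31/18 = 103/18)
f(t, I) = 539*I (f(t, I) = -7*11*(-7)*I = -(-539)*I = 539*I)
q(v) = 139/18 + v² - 434*v (q(v) = 2 + ((v² - 434*v) + 103/18) = 2 + (103/18 + v² - 434*v) = 139/18 + v² - 434*v)
1/(f(-127, 67) + q(-988)) = 1/(539*67 + (139/18 + (-988)² - 434*(-988))) = 1/(36113 + (139/18 + 976144 + 428792)) = 1/(36113 + 25288987/18) = 1/(25939021/18) = 18/25939021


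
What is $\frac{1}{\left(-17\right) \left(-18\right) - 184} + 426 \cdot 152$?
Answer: $\frac{7899745}{122} \approx 64752.0$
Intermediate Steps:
$\frac{1}{\left(-17\right) \left(-18\right) - 184} + 426 \cdot 152 = \frac{1}{306 - 184} + 64752 = \frac{1}{122} + 64752 = \frac{7899745}{122}$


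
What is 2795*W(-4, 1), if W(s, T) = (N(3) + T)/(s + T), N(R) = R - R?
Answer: -2795/3 ≈ -931.67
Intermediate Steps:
N(R) = 0
W(s, T) = T/(T + s) (W(s, T) = (0 + T)/(s + T) = T/(T + s))
2795*W(-4, 1) = 2795*(1/(1 - 4)) = 2795*(1/(-3)) = 2795*(1*(-⅓)) = 2795*(-⅓) = -2795/3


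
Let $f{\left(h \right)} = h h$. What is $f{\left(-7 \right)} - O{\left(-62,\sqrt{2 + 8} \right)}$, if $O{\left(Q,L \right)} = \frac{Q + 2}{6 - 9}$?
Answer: $29$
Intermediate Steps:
$O{\left(Q,L \right)} = - \frac{2}{3} - \frac{Q}{3}$ ($O{\left(Q,L \right)} = \frac{2 + Q}{-3} = \left(2 + Q\right) \left(- \frac{1}{3}\right) = - \frac{2}{3} - \frac{Q}{3}$)
$f{\left(h \right)} = h^{2}$
$f{\left(-7 \right)} - O{\left(-62,\sqrt{2 + 8} \right)} = \left(-7\right)^{2} - \left(- \frac{2}{3} - - \frac{62}{3}\right) = 49 - \left(- \frac{2}{3} + \frac{62}{3}\right) = 49 - 20 = 29$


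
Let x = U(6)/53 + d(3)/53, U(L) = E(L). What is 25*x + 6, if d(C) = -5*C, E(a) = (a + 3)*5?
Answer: 1068/53 ≈ 20.151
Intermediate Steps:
E(a) = 15 + 5*a (E(a) = (3 + a)*5 = 15 + 5*a)
U(L) = 15 + 5*L
x = 30/53 (x = (15 + 5*6)/53 - 5*3/53 = (15 + 30)*(1/53) - 15*1/53 = 45*(1/53) - 15/53 = 45/53 - 15/53 = 30/53 ≈ 0.56604)
25*x + 6 = 25*(30/53) + 6 = 750/53 + 6 = 1068/53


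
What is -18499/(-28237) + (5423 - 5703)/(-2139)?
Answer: 47475721/60398943 ≈ 0.78604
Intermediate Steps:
-18499/(-28237) + (5423 - 5703)/(-2139) = -18499*(-1/28237) - 280*(-1/2139) = 18499/28237 + 280/2139 = 47475721/60398943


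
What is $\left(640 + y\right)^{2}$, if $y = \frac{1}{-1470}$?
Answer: $\frac{885102758401}{2160900} \approx 4.096 \cdot 10^{5}$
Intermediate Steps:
$y = - \frac{1}{1470} \approx -0.00068027$
$\left(640 + y\right)^{2} = \left(640 - \frac{1}{1470}\right)^{2} = \left(\frac{940799}{1470}\right)^{2} = \frac{885102758401}{2160900}$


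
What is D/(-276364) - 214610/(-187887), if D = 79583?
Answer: 44357866919/51925202868 ≈ 0.85426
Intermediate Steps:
D/(-276364) - 214610/(-187887) = 79583/(-276364) - 214610/(-187887) = 79583*(-1/276364) - 214610*(-1/187887) = -79583/276364 + 214610/187887 = 44357866919/51925202868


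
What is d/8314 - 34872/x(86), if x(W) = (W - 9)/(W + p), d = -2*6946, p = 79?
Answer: -2174492182/29099 ≈ -74727.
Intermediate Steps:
d = -13892
x(W) = (-9 + W)/(79 + W) (x(W) = (W - 9)/(W + 79) = (-9 + W)/(79 + W))
d/8314 - 34872/x(86) = -13892/8314 - 34872*(79 + 86)/(-9 + 86) = -13892*1/8314 - 34872/(77/165) = -6946/4157 - 34872/((1/165)*77) = -6946/4157 - 34872/7/15 = -6946/4157 - 34872*15/7 = -6946/4157 - 523080/7 = -2174492182/29099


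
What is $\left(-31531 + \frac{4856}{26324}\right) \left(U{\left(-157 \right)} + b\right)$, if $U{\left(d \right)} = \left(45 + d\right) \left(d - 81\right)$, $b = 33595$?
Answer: $- \frac{12502341398547}{6581} \approx -1.8998 \cdot 10^{9}$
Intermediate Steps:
$U{\left(d \right)} = \left(-81 + d\right) \left(45 + d\right)$ ($U{\left(d \right)} = \left(45 + d\right) \left(-81 + d\right) = \left(-81 + d\right) \left(45 + d\right)$)
$\left(-31531 + \frac{4856}{26324}\right) \left(U{\left(-157 \right)} + b\right) = \left(-31531 + \frac{4856}{26324}\right) \left(\left(-3645 + \left(-157\right)^{2} - -5652\right) + 33595\right) = \left(-31531 + 4856 \cdot \frac{1}{26324}\right) \left(\left(-3645 + 24649 + 5652\right) + 33595\right) = \left(-31531 + \frac{1214}{6581}\right) \left(26656 + 33595\right) = \left(- \frac{207504297}{6581}\right) 60251 = - \frac{12502341398547}{6581}$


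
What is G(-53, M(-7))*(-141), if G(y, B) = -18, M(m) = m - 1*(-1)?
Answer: 2538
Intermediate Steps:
M(m) = 1 + m (M(m) = m + 1 = 1 + m)
G(-53, M(-7))*(-141) = -18*(-141) = 2538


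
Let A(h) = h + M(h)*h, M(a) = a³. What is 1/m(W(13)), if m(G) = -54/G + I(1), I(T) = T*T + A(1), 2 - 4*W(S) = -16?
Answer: -⅑ ≈ -0.11111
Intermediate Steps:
W(S) = 9/2 (W(S) = ½ - ¼*(-16) = ½ + 4 = 9/2)
A(h) = h + h⁴ (A(h) = h + h³*h = h + h⁴)
I(T) = 2 + T² (I(T) = T*T + (1 + 1⁴) = T² + (1 + 1) = T² + 2 = 2 + T²)
m(G) = 3 - 54/G (m(G) = -54/G + (2 + 1²) = -54/G + (2 + 1) = -54/G + 3 = 3 - 54/G)
1/m(W(13)) = 1/(3 - 54/9/2) = 1/(3 - 54*2/9) = 1/(3 - 12) = 1/(-9) = -⅑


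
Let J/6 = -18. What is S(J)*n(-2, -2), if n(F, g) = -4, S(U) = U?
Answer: 432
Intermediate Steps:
J = -108 (J = 6*(-18) = -108)
S(J)*n(-2, -2) = -108*(-4) = 432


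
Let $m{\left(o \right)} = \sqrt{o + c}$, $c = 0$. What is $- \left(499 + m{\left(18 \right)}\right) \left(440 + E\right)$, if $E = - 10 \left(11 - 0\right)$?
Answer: $-164670 - 990 \sqrt{2} \approx -1.6607 \cdot 10^{5}$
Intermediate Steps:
$m{\left(o \right)} = \sqrt{o}$ ($m{\left(o \right)} = \sqrt{o + 0} = \sqrt{o}$)
$E = -110$ ($E = - 10 \left(11 + 0\right) = \left(-10\right) 11 = -110$)
$- \left(499 + m{\left(18 \right)}\right) \left(440 + E\right) = - \left(499 + \sqrt{18}\right) \left(440 - 110\right) = - \left(499 + 3 \sqrt{2}\right) 330 = - (164670 + 990 \sqrt{2}) = -164670 - 990 \sqrt{2}$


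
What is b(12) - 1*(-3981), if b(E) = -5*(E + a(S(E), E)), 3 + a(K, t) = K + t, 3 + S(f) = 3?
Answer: 3876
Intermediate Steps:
S(f) = 0 (S(f) = -3 + 3 = 0)
a(K, t) = -3 + K + t (a(K, t) = -3 + (K + t) = -3 + K + t)
b(E) = 15 - 10*E (b(E) = -5*(E + (-3 + 0 + E)) = -5*(E + (-3 + E)) = -5*(-3 + 2*E) = 15 - 10*E)
b(12) - 1*(-3981) = (15 - 10*12) - 1*(-3981) = (15 - 120) + 3981 = -105 + 3981 = 3876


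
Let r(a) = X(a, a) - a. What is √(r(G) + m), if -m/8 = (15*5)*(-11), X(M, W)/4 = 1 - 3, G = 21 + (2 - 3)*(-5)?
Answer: 7*√134 ≈ 81.031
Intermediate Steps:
G = 26 (G = 21 - 1*(-5) = 21 + 5 = 26)
X(M, W) = -8 (X(M, W) = 4*(1 - 3) = 4*(-2) = -8)
m = 6600 (m = -8*15*5*(-11) = -600*(-11) = -8*(-825) = 6600)
r(a) = -8 - a
√(r(G) + m) = √((-8 - 1*26) + 6600) = √((-8 - 26) + 6600) = √(-34 + 6600) = √6566 = 7*√134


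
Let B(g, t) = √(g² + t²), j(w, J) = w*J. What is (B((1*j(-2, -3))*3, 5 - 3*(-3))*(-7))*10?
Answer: -140*√130 ≈ -1596.2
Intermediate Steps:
j(w, J) = J*w
(B((1*j(-2, -3))*3, 5 - 3*(-3))*(-7))*10 = (√(((1*(-3*(-2)))*3)² + (5 - 3*(-3))²)*(-7))*10 = (√(((1*6)*3)² + (5 + 9)²)*(-7))*10 = (√((6*3)² + 14²)*(-7))*10 = (√(18² + 196)*(-7))*10 = (√(324 + 196)*(-7))*10 = (√520*(-7))*10 = ((2*√130)*(-7))*10 = -14*√130*10 = -140*√130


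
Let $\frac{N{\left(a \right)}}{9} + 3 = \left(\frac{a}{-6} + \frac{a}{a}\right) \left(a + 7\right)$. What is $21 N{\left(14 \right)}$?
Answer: $-5859$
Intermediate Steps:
$N{\left(a \right)} = -27 + 9 \left(1 - \frac{a}{6}\right) \left(7 + a\right)$ ($N{\left(a \right)} = -27 + 9 \left(\frac{a}{-6} + \frac{a}{a}\right) \left(a + 7\right) = -27 + 9 \left(a \left(- \frac{1}{6}\right) + 1\right) \left(7 + a\right) = -27 + 9 \left(- \frac{a}{6} + 1\right) \left(7 + a\right) = -27 + 9 \left(1 - \frac{a}{6}\right) \left(7 + a\right)$)
$21 N{\left(14 \right)} = 21 \left(36 - 21 - \frac{3 \cdot 14^{2}}{2}\right) = 21 \left(36 - 21 - 294\right) = 21 \left(-279\right) = -5859$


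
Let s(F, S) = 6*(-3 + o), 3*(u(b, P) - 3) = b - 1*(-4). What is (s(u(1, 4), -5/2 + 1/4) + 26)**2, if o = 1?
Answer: 196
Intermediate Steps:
u(b, P) = 13/3 + b/3 (u(b, P) = 3 + (b - 1*(-4))/3 = 3 + (b + 4)/3 = 3 + (4 + b)/3 = 3 + (4/3 + b/3) = 13/3 + b/3)
s(F, S) = -12 (s(F, S) = 6*(-3 + 1) = 6*(-2) = -12)
(s(u(1, 4), -5/2 + 1/4) + 26)**2 = (-12 + 26)**2 = 14**2 = 196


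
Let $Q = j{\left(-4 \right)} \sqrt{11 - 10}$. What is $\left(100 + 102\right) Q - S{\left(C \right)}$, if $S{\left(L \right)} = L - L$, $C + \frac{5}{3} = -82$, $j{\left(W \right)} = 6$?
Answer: $1212$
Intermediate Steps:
$C = - \frac{251}{3}$ ($C = - \frac{5}{3} - 82 = - \frac{251}{3} \approx -83.667$)
$Q = 6$ ($Q = 6 \sqrt{11 - 10} = 6 \sqrt{1} = 6 \cdot 1 = 6$)
$S{\left(L \right)} = 0$
$\left(100 + 102\right) Q - S{\left(C \right)} = \left(100 + 102\right) 6 - 0 = 202 \cdot 6 + 0 = 1212 + 0 = 1212$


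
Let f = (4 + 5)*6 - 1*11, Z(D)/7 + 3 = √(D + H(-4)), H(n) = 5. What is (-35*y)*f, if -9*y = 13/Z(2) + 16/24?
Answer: -19135/54 - 2795*√7/18 ≈ -765.18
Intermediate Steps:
Z(D) = -21 + 7*√(5 + D) (Z(D) = -21 + 7*√(D + 5) = -21 + 7*√(5 + D))
y = -2/27 - 13/(9*(-21 + 7*√7)) (y = -(13/(-21 + 7*√(5 + 2)) + 16/24)/9 = -(13/(-21 + 7*√7) + 16*(1/24))/9 = -(13/(-21 + 7*√7) + ⅔)/9 = -(⅔ + 13/(-21 + 7*√7))/9 = -2/27 - 13/(9*(-21 + 7*√7)) ≈ 0.50842)
f = 43 (f = 9*6 - 11 = 54 - 11 = 43)
(-35*y)*f = -35*(89/378 + 13*√7/126)*43 = (-445/54 - 65*√7/18)*43 = -19135/54 - 2795*√7/18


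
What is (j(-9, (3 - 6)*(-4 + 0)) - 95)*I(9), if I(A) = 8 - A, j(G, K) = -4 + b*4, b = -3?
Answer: 111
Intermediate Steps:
j(G, K) = -16 (j(G, K) = -4 - 3*4 = -4 - 12 = -16)
(j(-9, (3 - 6)*(-4 + 0)) - 95)*I(9) = (-16 - 95)*(8 - 1*9) = -111*(8 - 9) = -111*(-1) = 111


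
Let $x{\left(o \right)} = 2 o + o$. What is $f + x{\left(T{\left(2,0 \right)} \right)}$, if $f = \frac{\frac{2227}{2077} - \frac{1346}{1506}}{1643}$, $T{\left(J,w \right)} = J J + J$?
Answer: $\frac{46253453204}{2569620783} \approx 18.0$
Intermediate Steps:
$T{\left(J,w \right)} = J + J^{2}$ ($T{\left(J,w \right)} = J^{2} + J = J + J^{2}$)
$x{\left(o \right)} = 3 o$
$f = \frac{279110}{2569620783}$ ($f = \left(2227 \cdot \frac{1}{2077} - \frac{673}{753}\right) \frac{1}{1643} = \left(\frac{2227}{2077} - \frac{673}{753}\right) \frac{1}{1643} = \frac{279110}{1563981} \cdot \frac{1}{1643} = \frac{279110}{2569620783} \approx 0.00010862$)
$f + x{\left(T{\left(2,0 \right)} \right)} = \frac{279110}{2569620783} + 3 \cdot 2 \left(1 + 2\right) = \frac{279110}{2569620783} + 3 \cdot 2 \cdot 3 = \frac{279110}{2569620783} + 3 \cdot 6 = \frac{279110}{2569620783} + 18 = \frac{46253453204}{2569620783}$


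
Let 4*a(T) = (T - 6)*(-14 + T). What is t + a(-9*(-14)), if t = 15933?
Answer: 19293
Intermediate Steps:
a(T) = (-14 + T)*(-6 + T)/4 (a(T) = ((T - 6)*(-14 + T))/4 = ((-6 + T)*(-14 + T))/4 = ((-14 + T)*(-6 + T))/4 = (-14 + T)*(-6 + T)/4)
t + a(-9*(-14)) = 15933 + (21 - (-45)*(-14) + (-9*(-14))²/4) = 15933 + (21 - 5*126 + (¼)*126²) = 15933 + (21 - 630 + (¼)*15876) = 15933 + (21 - 630 + 3969) = 15933 + 3360 = 19293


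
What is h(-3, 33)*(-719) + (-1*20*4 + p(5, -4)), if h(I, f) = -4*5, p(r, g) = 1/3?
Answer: 42901/3 ≈ 14300.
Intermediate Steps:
p(r, g) = 1/3
h(I, f) = -20
h(-3, 33)*(-719) + (-1*20*4 + p(5, -4)) = -20*(-719) + (-1*20*4 + 1/3) = 14380 + (-20*4 + 1/3) = 14380 + (-80 + 1/3) = 14380 - 239/3 = 42901/3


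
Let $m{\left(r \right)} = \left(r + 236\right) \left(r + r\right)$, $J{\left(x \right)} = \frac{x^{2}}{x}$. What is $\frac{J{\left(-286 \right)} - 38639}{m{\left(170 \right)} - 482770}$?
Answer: $\frac{2595}{22982} \approx 0.11291$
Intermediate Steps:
$J{\left(x \right)} = x$
$m{\left(r \right)} = 2 r \left(236 + r\right)$ ($m{\left(r \right)} = \left(236 + r\right) 2 r = 2 r \left(236 + r\right)$)
$\frac{J{\left(-286 \right)} - 38639}{m{\left(170 \right)} - 482770} = \frac{-286 - 38639}{2 \cdot 170 \left(236 + 170\right) - 482770} = \frac{-286 + \left(-175351 + 136712\right)}{2 \cdot 170 \cdot 406 - 482770} = \frac{-286 - 38639}{138040 - 482770} = - \frac{38925}{-344730} = \left(-38925\right) \left(- \frac{1}{344730}\right) = \frac{2595}{22982}$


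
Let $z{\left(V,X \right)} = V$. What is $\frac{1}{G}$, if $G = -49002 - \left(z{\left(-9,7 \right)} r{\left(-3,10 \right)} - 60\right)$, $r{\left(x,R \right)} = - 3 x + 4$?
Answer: $- \frac{1}{48825} \approx -2.0481 \cdot 10^{-5}$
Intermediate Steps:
$r{\left(x,R \right)} = 4 - 3 x$
$G = -48825$ ($G = -49002 - \left(- 9 \left(4 - -9\right) - 60\right) = -49002 - \left(- 9 \left(4 + 9\right) - 60\right) = -49002 - \left(\left(-9\right) 13 - 60\right) = -49002 - \left(-117 - 60\right) = -49002 - -177 = -49002 + 177 = -48825$)
$\frac{1}{G} = \frac{1}{-48825} = - \frac{1}{48825}$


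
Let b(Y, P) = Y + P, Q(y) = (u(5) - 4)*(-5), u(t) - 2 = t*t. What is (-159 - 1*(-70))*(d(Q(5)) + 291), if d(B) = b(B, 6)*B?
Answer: -1141514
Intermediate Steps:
u(t) = 2 + t² (u(t) = 2 + t*t = 2 + t²)
Q(y) = -115 (Q(y) = ((2 + 5²) - 4)*(-5) = ((2 + 25) - 4)*(-5) = (27 - 4)*(-5) = 23*(-5) = -115)
b(Y, P) = P + Y
d(B) = B*(6 + B) (d(B) = (6 + B)*B = B*(6 + B))
(-159 - 1*(-70))*(d(Q(5)) + 291) = (-159 - 1*(-70))*(-115*(6 - 115) + 291) = (-159 + 70)*(-115*(-109) + 291) = -89*(12535 + 291) = -89*12826 = -1141514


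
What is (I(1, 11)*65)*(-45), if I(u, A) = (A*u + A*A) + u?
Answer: -389025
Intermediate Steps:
I(u, A) = u + A² + A*u (I(u, A) = (A*u + A²) + u = (A² + A*u) + u = u + A² + A*u)
(I(1, 11)*65)*(-45) = ((1 + 11² + 11*1)*65)*(-45) = ((1 + 121 + 11)*65)*(-45) = (133*65)*(-45) = 8645*(-45) = -389025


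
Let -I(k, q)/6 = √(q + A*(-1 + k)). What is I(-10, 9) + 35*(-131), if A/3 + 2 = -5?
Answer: -4585 - 24*√15 ≈ -4678.0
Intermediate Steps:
A = -21 (A = -6 + 3*(-5) = -6 - 15 = -21)
I(k, q) = -6*√(21 + q - 21*k) (I(k, q) = -6*√(q - 21*(-1 + k)) = -6*√(q + (21 - 21*k)) = -6*√(21 + q - 21*k))
I(-10, 9) + 35*(-131) = -6*√(21 + 9 - 21*(-10)) + 35*(-131) = -6*√(21 + 9 + 210) - 4585 = -24*√15 - 4585 = -4585 - 24*√15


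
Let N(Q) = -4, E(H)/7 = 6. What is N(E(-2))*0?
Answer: 0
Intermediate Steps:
E(H) = 42 (E(H) = 7*6 = 42)
N(E(-2))*0 = -4*0 = 0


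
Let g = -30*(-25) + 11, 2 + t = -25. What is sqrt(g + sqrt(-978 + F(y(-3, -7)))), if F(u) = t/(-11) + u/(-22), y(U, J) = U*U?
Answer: sqrt(368324 + 22*I*sqrt(472362))/22 ≈ 27.592 + 0.56611*I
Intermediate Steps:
t = -27 (t = -2 - 25 = -27)
y(U, J) = U**2
g = 761 (g = 750 + 11 = 761)
F(u) = 27/11 - u/22 (F(u) = -27/(-11) + u/(-22) = -27*(-1/11) + u*(-1/22) = 27/11 - u/22)
sqrt(g + sqrt(-978 + F(y(-3, -7)))) = sqrt(761 + sqrt(-978 + (27/11 - 1/22*(-3)**2))) = sqrt(761 + sqrt(-978 + (27/11 - 1/22*9))) = sqrt(761 + sqrt(-978 + (27/11 - 9/22))) = sqrt(761 + sqrt(-978 + 45/22)) = sqrt(761 + sqrt(-21471/22)) = sqrt(761 + I*sqrt(472362)/22)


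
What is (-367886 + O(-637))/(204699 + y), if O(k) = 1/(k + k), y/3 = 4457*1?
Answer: -93737353/55564236 ≈ -1.6870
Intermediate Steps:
y = 13371 (y = 3*(4457*1) = 3*4457 = 13371)
O(k) = 1/(2*k)
(-367886 + O(-637))/(204699 + y) = (-367886 + (½)/(-637))/(204699 + 13371) = (-367886 + (½)*(-1/637))/218070 = (-367886 - 1/1274)*(1/218070) = -468686765/1274*1/218070 = -93737353/55564236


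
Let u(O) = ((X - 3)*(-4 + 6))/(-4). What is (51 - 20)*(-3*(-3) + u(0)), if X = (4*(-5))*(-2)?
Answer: -589/2 ≈ -294.50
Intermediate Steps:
X = 40 (X = -20*(-2) = 40)
u(O) = -37/2 (u(O) = ((40 - 3)*(-4 + 6))/(-4) = (37*2)*(-¼) = 74*(-¼) = -37/2)
(51 - 20)*(-3*(-3) + u(0)) = (51 - 20)*(-3*(-3) - 37/2) = 31*(9 - 37/2) = 31*(-19/2) = -589/2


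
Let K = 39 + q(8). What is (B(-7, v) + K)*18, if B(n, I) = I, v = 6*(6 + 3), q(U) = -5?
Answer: 1584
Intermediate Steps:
v = 54 (v = 6*9 = 54)
K = 34 (K = 39 - 5 = 34)
(B(-7, v) + K)*18 = (54 + 34)*18 = 88*18 = 1584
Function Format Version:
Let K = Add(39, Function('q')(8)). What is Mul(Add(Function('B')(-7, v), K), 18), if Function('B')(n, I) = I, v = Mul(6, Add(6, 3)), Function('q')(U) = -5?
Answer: 1584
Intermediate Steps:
v = 54 (v = Mul(6, 9) = 54)
K = 34 (K = Add(39, -5) = 34)
Mul(Add(Function('B')(-7, v), K), 18) = Mul(Add(54, 34), 18) = Mul(88, 18) = 1584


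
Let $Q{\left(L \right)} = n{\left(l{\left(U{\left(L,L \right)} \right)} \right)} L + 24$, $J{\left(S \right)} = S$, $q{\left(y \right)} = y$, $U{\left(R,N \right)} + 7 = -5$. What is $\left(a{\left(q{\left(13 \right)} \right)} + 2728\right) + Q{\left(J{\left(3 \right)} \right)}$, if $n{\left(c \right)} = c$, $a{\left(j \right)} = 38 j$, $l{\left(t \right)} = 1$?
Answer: $3249$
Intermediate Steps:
$U{\left(R,N \right)} = -12$ ($U{\left(R,N \right)} = -7 - 5 = -12$)
$Q{\left(L \right)} = 24 + L$ ($Q{\left(L \right)} = 1 L + 24 = L + 24 = 24 + L$)
$\left(a{\left(q{\left(13 \right)} \right)} + 2728\right) + Q{\left(J{\left(3 \right)} \right)} = \left(38 \cdot 13 + 2728\right) + \left(24 + 3\right) = \left(494 + 2728\right) + 27 = 3222 + 27 = 3249$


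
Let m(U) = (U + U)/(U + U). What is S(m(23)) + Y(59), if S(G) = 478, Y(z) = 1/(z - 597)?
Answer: 257163/538 ≈ 478.00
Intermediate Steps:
Y(z) = 1/(-597 + z)
m(U) = 1 (m(U) = (2*U)/((2*U)) = (2*U)*(1/(2*U)) = 1)
S(m(23)) + Y(59) = 478 + 1/(-597 + 59) = 478 + 1/(-538) = 478 - 1/538 = 257163/538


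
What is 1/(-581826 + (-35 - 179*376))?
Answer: -1/649165 ≈ -1.5404e-6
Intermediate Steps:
1/(-581826 + (-35 - 179*376)) = 1/(-581826 + (-35 - 67304)) = 1/(-581826 - 67339) = 1/(-649165) = -1/649165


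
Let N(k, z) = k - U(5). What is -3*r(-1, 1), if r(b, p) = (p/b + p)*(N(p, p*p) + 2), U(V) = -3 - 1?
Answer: 0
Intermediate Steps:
U(V) = -4
N(k, z) = 4 + k (N(k, z) = k - 1*(-4) = k + 4 = 4 + k)
r(b, p) = (6 + p)*(p + p/b) (r(b, p) = (p/b + p)*((4 + p) + 2) = (p + p/b)*(6 + p) = (6 + p)*(p + p/b))
-3*r(-1, 1) = -3*(6 + 1 - (6 + 1))/(-1) = -3*(-1)*(6 + 1 - 1*7) = -3*(-1)*(6 + 1 - 7) = -3*(-1)*0 = -3*0 = 0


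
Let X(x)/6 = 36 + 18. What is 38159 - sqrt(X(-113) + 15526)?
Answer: 38159 - 5*sqrt(634) ≈ 38033.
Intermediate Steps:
X(x) = 324 (X(x) = 6*(36 + 18) = 6*54 = 324)
38159 - sqrt(X(-113) + 15526) = 38159 - sqrt(324 + 15526) = 38159 - sqrt(15850) = 38159 - 5*sqrt(634)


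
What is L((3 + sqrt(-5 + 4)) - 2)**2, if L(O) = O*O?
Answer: -4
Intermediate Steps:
L(O) = O**2
L((3 + sqrt(-5 + 4)) - 2)**2 = (((3 + sqrt(-5 + 4)) - 2)**2)**2 = (((3 + sqrt(-1)) - 2)**2)**2 = (((3 + I) - 2)**2)**2 = ((1 + I)**2)**2 = (1 + I)**4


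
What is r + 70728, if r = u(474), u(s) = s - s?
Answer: 70728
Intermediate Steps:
u(s) = 0
r = 0
r + 70728 = 0 + 70728 = 70728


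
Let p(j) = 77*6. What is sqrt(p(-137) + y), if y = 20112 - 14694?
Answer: 14*sqrt(30) ≈ 76.681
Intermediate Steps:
p(j) = 462
y = 5418
sqrt(p(-137) + y) = sqrt(462 + 5418) = sqrt(5880) = 14*sqrt(30)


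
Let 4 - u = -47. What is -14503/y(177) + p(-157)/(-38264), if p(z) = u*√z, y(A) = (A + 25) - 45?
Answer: -14503/157 - 51*I*√157/38264 ≈ -92.376 - 0.016701*I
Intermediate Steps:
u = 51 (u = 4 - 1*(-47) = 4 + 47 = 51)
y(A) = -20 + A (y(A) = (25 + A) - 45 = -20 + A)
p(z) = 51*√z
-14503/y(177) + p(-157)/(-38264) = -14503/(-20 + 177) + (51*√(-157))/(-38264) = -14503/157 + (51*(I*√157))*(-1/38264) = -14503*1/157 + (51*I*√157)*(-1/38264) = -14503/157 - 51*I*√157/38264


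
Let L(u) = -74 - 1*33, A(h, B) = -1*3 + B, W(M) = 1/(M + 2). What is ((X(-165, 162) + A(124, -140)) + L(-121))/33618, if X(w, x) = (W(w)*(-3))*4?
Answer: -20369/2739867 ≈ -0.0074343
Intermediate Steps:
W(M) = 1/(2 + M)
X(w, x) = -12/(2 + w) (X(w, x) = (-3/(2 + w))*4 = -3/(2 + w)*4 = -12/(2 + w))
A(h, B) = -3 + B
L(u) = -107 (L(u) = -74 - 33 = -107)
((X(-165, 162) + A(124, -140)) + L(-121))/33618 = ((-12/(2 - 165) + (-3 - 140)) - 107)/33618 = ((-12/(-163) - 143) - 107)*(1/33618) = ((-12*(-1/163) - 143) - 107)*(1/33618) = ((12/163 - 143) - 107)*(1/33618) = (-23297/163 - 107)*(1/33618) = -40738/163*1/33618 = -20369/2739867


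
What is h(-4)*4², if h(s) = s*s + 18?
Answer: 544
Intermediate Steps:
h(s) = 18 + s² (h(s) = s² + 18 = 18 + s²)
h(-4)*4² = (18 + (-4)²)*4² = (18 + 16)*16 = 34*16 = 544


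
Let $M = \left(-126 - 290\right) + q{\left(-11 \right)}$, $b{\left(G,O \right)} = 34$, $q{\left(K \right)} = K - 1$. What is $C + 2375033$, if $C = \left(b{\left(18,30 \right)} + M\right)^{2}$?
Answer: $2530269$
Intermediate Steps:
$q{\left(K \right)} = -1 + K$ ($q{\left(K \right)} = K - 1 = -1 + K$)
$M = -428$ ($M = \left(-126 - 290\right) - 12 = -416 - 12 = -428$)
$C = 155236$ ($C = \left(34 - 428\right)^{2} = \left(-394\right)^{2} = 155236$)
$C + 2375033 = 155236 + 2375033 = 2530269$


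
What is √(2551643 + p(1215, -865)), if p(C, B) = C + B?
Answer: √2551993 ≈ 1597.5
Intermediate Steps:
p(C, B) = B + C
√(2551643 + p(1215, -865)) = √(2551643 + (-865 + 1215)) = √(2551643 + 350) = √2551993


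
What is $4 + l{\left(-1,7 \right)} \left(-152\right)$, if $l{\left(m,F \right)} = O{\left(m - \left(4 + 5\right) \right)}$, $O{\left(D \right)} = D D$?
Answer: $-15196$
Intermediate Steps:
$O{\left(D \right)} = D^{2}$
$l{\left(m,F \right)} = \left(-9 + m\right)^{2}$ ($l{\left(m,F \right)} = \left(m - \left(4 + 5\right)\right)^{2} = \left(m - 9\right)^{2} = \left(-9 + m\right)^{2}$)
$4 + l{\left(-1,7 \right)} \left(-152\right) = 4 + \left(-9 - 1\right)^{2} \left(-152\right) = 4 + \left(-10\right)^{2} \left(-152\right) = 4 + 100 \left(-152\right) = 4 - 15200 = -15196$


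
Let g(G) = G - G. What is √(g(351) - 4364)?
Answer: 2*I*√1091 ≈ 66.061*I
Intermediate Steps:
g(G) = 0
√(g(351) - 4364) = √(0 - 4364) = √(-4364) = 2*I*√1091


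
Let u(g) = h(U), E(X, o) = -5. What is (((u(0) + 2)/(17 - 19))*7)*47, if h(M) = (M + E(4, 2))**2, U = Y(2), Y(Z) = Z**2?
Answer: -987/2 ≈ -493.50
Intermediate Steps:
U = 4 (U = 2**2 = 4)
h(M) = (-5 + M)**2 (h(M) = (M - 5)**2 = (-5 + M)**2)
u(g) = 1 (u(g) = (-5 + 4)**2 = (-1)**2 = 1)
(((u(0) + 2)/(17 - 19))*7)*47 = (((1 + 2)/(17 - 19))*7)*47 = ((3/(-2))*7)*47 = ((3*(-1/2))*7)*47 = -3/2*7*47 = -21/2*47 = -987/2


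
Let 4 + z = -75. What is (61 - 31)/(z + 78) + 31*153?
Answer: 4713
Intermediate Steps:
z = -79 (z = -4 - 75 = -79)
(61 - 31)/(z + 78) + 31*153 = (61 - 31)/(-79 + 78) + 31*153 = 30/(-1) + 4743 = 30*(-1) + 4743 = -30 + 4743 = 4713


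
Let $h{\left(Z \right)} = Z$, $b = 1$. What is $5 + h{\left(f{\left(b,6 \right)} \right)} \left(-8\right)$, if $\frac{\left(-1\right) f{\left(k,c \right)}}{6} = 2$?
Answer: $101$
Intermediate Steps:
$f{\left(k,c \right)} = -12$ ($f{\left(k,c \right)} = \left(-6\right) 2 = -12$)
$5 + h{\left(f{\left(b,6 \right)} \right)} \left(-8\right) = 5 - -96 = 5 + 96 = 101$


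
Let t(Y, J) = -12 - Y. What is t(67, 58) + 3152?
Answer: 3073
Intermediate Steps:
t(67, 58) + 3152 = (-12 - 1*67) + 3152 = (-12 - 67) + 3152 = -79 + 3152 = 3073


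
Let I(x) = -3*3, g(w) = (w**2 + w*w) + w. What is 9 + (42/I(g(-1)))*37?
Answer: -491/3 ≈ -163.67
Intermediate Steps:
g(w) = w + 2*w**2 (g(w) = (w**2 + w**2) + w = 2*w**2 + w = w + 2*w**2)
I(x) = -9
9 + (42/I(g(-1)))*37 = 9 + (42/(-9))*37 = 9 + (42*(-1/9))*37 = 9 - 14/3*37 = 9 - 518/3 = -491/3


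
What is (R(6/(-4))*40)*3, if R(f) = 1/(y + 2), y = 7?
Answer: 40/3 ≈ 13.333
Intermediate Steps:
R(f) = ⅑ (R(f) = 1/(7 + 2) = 1/9 = ⅑)
(R(6/(-4))*40)*3 = ((⅑)*40)*3 = (40/9)*3 = 40/3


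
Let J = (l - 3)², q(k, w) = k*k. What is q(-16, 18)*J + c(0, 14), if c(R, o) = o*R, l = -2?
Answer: 6400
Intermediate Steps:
q(k, w) = k²
c(R, o) = R*o
J = 25 (J = (-2 - 3)² = (-5)² = 25)
q(-16, 18)*J + c(0, 14) = (-16)²*25 + 0*14 = 256*25 + 0 = 6400 + 0 = 6400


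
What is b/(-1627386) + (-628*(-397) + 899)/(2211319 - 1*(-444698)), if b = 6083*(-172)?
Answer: 25286692307/34304483187 ≈ 0.73713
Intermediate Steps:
b = -1046276
b/(-1627386) + (-628*(-397) + 899)/(2211319 - 1*(-444698)) = -1046276/(-1627386) + (-628*(-397) + 899)/(2211319 - 1*(-444698)) = -1046276*(-1/1627386) + (249316 + 899)/(2211319 + 444698) = 523138/813693 + 250215/2656017 = 523138/813693 + 250215*(1/2656017) = 523138/813693 + 11915/126477 = 25286692307/34304483187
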